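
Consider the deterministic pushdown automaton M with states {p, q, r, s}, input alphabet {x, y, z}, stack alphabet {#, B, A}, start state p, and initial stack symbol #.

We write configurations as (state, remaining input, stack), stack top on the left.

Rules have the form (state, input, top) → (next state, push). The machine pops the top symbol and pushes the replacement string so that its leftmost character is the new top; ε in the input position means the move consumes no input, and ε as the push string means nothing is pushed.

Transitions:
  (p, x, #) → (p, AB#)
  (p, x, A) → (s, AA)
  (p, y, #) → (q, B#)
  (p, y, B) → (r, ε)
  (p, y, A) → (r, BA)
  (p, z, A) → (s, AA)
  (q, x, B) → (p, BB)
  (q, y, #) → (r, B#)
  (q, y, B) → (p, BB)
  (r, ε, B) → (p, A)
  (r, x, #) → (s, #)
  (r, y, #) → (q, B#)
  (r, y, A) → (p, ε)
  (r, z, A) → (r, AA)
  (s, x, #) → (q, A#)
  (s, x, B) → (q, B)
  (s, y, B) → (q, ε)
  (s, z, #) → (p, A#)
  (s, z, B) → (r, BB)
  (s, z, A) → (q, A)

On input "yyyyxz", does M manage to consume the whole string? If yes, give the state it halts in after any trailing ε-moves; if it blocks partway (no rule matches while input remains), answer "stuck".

q

(p, yyyyxz, #)
  read y, top #: go to q, push B# → (q, yyyxz, B#)
  read y, top B: go to p, push BB → (p, yyxz, BB#)
  read y, top B: go to r, push ε → (r, yxz, B#)
  ε-move, top B: go to p, push A → (p, yxz, A#)
  read y, top A: go to r, push BA → (r, xz, BA#)
  ε-move, top B: go to p, push A → (p, xz, AA#)
  read x, top A: go to s, push AA → (s, z, AAA#)
  read z, top A: go to q, push A → (q, ε, AAA#)
All input consumed; M is in state q.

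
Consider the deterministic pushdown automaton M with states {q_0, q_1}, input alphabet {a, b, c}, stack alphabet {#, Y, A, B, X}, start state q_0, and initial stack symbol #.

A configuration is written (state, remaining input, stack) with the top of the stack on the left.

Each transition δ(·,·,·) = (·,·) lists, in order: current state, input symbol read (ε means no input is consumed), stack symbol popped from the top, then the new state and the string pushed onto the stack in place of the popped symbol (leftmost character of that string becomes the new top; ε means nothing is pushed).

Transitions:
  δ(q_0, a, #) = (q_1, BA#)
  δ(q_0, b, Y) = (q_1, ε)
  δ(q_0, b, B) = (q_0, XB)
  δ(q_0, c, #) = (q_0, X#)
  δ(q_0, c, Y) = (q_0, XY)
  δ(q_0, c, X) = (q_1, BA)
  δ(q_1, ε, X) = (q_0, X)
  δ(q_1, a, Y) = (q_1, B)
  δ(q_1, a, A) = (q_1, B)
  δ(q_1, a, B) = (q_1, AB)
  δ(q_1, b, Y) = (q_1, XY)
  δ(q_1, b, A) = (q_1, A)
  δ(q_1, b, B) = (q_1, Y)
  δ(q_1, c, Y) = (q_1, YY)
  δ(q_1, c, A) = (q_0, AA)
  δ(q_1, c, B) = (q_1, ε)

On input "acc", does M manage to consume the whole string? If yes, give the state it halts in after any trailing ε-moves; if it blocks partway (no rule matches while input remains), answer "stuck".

(q_0, acc, #)
  read a, top #: go to q_1, push BA# → (q_1, cc, BA#)
  read c, top B: go to q_1, push ε → (q_1, c, A#)
  read c, top A: go to q_0, push AA → (q_0, ε, AA#)
All input consumed; M is in state q_0.

q_0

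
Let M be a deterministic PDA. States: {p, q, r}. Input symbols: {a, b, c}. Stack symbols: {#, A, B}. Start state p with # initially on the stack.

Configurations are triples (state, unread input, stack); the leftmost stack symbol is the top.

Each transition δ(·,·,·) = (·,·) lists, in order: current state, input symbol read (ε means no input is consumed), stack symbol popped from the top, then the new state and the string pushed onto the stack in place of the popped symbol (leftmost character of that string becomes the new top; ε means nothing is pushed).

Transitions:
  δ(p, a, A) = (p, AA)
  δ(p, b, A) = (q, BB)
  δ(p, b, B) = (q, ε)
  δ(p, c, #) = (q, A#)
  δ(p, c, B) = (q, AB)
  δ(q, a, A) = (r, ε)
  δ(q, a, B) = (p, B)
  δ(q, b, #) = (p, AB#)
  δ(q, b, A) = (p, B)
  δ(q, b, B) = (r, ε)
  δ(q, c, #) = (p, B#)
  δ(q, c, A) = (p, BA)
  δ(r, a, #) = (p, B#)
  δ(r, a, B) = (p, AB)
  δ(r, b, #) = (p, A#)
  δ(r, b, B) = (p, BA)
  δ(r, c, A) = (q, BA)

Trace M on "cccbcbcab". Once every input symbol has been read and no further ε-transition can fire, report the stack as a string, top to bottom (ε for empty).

BABBA#

(p, cccbcbcab, #) ⊢ (q, ccbcbcab, A#) ⊢ (p, cbcbcab, BA#) ⊢ (q, bcbcab, ABA#) ⊢ (p, cbcab, BBA#) ⊢ (q, bcab, ABBA#) ⊢ (p, cab, BBBA#) ⊢ (q, ab, ABBBA#) ⊢ (r, b, BBBA#) ⊢ (p, ε, BABBA#)
All input consumed in state p with stack BABBA#.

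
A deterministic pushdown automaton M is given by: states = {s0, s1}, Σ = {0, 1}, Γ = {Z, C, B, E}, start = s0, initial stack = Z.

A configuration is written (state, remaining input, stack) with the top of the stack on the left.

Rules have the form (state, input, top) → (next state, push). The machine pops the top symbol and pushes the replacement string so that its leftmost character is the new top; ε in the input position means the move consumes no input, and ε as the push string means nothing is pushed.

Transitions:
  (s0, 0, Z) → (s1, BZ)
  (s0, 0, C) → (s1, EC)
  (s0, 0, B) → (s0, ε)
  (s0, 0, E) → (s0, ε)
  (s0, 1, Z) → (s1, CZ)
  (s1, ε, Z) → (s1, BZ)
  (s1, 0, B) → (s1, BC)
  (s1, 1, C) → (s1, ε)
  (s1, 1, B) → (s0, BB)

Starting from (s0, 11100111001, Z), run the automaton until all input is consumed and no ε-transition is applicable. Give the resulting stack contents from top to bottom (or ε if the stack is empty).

CZ

(s0, 11100111001, Z)
  read 1, top Z: go to s1, push CZ → (s1, 1100111001, CZ)
  read 1, top C: go to s1, push ε → (s1, 100111001, Z)
  ε-move, top Z: go to s1, push BZ → (s1, 100111001, BZ)
  read 1, top B: go to s0, push BB → (s0, 00111001, BBZ)
  read 0, top B: go to s0, push ε → (s0, 0111001, BZ)
  read 0, top B: go to s0, push ε → (s0, 111001, Z)
  read 1, top Z: go to s1, push CZ → (s1, 11001, CZ)
  read 1, top C: go to s1, push ε → (s1, 1001, Z)
  ε-move, top Z: go to s1, push BZ → (s1, 1001, BZ)
  read 1, top B: go to s0, push BB → (s0, 001, BBZ)
  read 0, top B: go to s0, push ε → (s0, 01, BZ)
  read 0, top B: go to s0, push ε → (s0, 1, Z)
  read 1, top Z: go to s1, push CZ → (s1, ε, CZ)
All input consumed in state s1 with stack CZ.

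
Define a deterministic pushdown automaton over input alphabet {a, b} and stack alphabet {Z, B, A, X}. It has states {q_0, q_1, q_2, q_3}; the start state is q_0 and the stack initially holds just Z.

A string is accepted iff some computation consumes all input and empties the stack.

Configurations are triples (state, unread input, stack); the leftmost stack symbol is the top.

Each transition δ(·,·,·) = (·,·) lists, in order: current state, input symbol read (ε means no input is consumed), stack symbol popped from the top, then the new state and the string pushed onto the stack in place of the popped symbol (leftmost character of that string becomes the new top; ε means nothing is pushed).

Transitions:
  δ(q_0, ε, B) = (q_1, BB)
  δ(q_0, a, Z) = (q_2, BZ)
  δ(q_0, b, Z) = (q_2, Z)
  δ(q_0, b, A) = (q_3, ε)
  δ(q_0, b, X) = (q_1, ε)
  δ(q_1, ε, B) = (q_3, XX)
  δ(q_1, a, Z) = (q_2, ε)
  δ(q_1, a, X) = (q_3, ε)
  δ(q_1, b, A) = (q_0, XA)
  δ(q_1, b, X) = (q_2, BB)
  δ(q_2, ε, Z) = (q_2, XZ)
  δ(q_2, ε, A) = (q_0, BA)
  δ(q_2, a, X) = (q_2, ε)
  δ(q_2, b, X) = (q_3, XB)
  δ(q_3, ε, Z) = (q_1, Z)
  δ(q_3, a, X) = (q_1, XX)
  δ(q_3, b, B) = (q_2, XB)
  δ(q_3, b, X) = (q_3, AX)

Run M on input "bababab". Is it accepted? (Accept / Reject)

Reject

(q_0, bababab, Z)
  read b, top Z: go to q_2, push Z → (q_2, ababab, Z)
  ε-move, top Z: go to q_2, push XZ → (q_2, ababab, XZ)
  read a, top X: go to q_2, push ε → (q_2, babab, Z)
  ε-move, top Z: go to q_2, push XZ → (q_2, babab, XZ)
  read b, top X: go to q_3, push XB → (q_3, abab, XBZ)
  read a, top X: go to q_1, push XX → (q_1, bab, XXBZ)
  read b, top X: go to q_2, push BB → (q_2, ab, BBXBZ)
No transition applies at (q_2, ab, BBXBZ); input not fully consumed.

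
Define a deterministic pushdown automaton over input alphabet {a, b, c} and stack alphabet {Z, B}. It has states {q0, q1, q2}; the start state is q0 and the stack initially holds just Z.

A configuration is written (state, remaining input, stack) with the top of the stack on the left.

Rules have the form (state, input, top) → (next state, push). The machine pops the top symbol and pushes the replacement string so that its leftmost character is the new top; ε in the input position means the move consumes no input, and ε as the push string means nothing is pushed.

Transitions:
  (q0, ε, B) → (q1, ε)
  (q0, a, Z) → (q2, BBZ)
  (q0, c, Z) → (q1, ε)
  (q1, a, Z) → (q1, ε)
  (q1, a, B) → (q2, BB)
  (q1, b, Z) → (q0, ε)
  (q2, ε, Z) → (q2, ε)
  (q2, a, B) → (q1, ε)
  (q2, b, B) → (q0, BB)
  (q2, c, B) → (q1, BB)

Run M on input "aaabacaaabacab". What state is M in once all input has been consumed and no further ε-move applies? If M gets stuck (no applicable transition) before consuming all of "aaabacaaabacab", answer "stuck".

(q0, aaabacaaabacab, Z)
  read a, top Z: go to q2, push BBZ → (q2, aabacaaabacab, BBZ)
  read a, top B: go to q1, push ε → (q1, abacaaabacab, BZ)
  read a, top B: go to q2, push BB → (q2, bacaaabacab, BBZ)
  read b, top B: go to q0, push BB → (q0, acaaabacab, BBBZ)
  ε-move, top B: go to q1, push ε → (q1, acaaabacab, BBZ)
  read a, top B: go to q2, push BB → (q2, caaabacab, BBBZ)
  read c, top B: go to q1, push BB → (q1, aaabacab, BBBBZ)
  read a, top B: go to q2, push BB → (q2, aabacab, BBBBBZ)
  read a, top B: go to q1, push ε → (q1, abacab, BBBBZ)
  read a, top B: go to q2, push BB → (q2, bacab, BBBBBZ)
  read b, top B: go to q0, push BB → (q0, acab, BBBBBBZ)
  ε-move, top B: go to q1, push ε → (q1, acab, BBBBBZ)
  read a, top B: go to q2, push BB → (q2, cab, BBBBBBZ)
  read c, top B: go to q1, push BB → (q1, ab, BBBBBBBZ)
  read a, top B: go to q2, push BB → (q2, b, BBBBBBBBZ)
  read b, top B: go to q0, push BB → (q0, ε, BBBBBBBBBZ)
  ε-move, top B: go to q1, push ε → (q1, ε, BBBBBBBBZ)
All input consumed; M is in state q1.

q1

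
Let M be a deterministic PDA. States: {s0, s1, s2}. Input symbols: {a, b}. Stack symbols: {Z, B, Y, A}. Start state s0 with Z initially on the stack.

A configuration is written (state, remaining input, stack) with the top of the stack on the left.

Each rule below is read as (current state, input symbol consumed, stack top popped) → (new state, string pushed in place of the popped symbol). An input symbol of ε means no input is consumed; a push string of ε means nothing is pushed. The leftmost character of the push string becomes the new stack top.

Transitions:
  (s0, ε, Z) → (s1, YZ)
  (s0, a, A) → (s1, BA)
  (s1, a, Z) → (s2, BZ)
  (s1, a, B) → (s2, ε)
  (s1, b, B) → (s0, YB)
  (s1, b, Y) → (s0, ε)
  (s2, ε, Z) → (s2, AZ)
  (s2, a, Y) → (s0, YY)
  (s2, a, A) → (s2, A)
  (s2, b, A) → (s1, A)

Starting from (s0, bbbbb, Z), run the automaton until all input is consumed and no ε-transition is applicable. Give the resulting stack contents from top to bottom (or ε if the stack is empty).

(s0, bbbbb, Z)
  ε-move, top Z: go to s1, push YZ → (s1, bbbbb, YZ)
  read b, top Y: go to s0, push ε → (s0, bbbb, Z)
  ε-move, top Z: go to s1, push YZ → (s1, bbbb, YZ)
  read b, top Y: go to s0, push ε → (s0, bbb, Z)
  ε-move, top Z: go to s1, push YZ → (s1, bbb, YZ)
  read b, top Y: go to s0, push ε → (s0, bb, Z)
  ε-move, top Z: go to s1, push YZ → (s1, bb, YZ)
  read b, top Y: go to s0, push ε → (s0, b, Z)
  ε-move, top Z: go to s1, push YZ → (s1, b, YZ)
  read b, top Y: go to s0, push ε → (s0, ε, Z)
  ε-move, top Z: go to s1, push YZ → (s1, ε, YZ)
All input consumed in state s1 with stack YZ.

YZ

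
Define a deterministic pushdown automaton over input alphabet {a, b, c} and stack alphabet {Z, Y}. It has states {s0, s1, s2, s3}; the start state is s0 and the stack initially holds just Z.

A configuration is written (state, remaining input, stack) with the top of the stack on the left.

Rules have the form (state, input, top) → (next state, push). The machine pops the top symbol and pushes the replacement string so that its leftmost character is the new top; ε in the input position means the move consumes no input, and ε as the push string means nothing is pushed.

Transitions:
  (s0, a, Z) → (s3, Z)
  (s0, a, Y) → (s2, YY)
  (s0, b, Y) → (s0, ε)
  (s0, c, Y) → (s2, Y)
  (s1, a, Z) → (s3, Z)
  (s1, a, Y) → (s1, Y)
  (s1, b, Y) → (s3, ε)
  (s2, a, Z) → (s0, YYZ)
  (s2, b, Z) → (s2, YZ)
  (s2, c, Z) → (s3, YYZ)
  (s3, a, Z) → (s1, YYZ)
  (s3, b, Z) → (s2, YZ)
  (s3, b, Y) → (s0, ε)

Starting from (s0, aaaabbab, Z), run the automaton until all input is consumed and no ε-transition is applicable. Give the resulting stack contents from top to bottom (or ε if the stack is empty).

(s0, aaaabbab, Z)
  read a, top Z: go to s3, push Z → (s3, aaabbab, Z)
  read a, top Z: go to s1, push YYZ → (s1, aabbab, YYZ)
  read a, top Y: go to s1, push Y → (s1, abbab, YYZ)
  read a, top Y: go to s1, push Y → (s1, bbab, YYZ)
  read b, top Y: go to s3, push ε → (s3, bab, YZ)
  read b, top Y: go to s0, push ε → (s0, ab, Z)
  read a, top Z: go to s3, push Z → (s3, b, Z)
  read b, top Z: go to s2, push YZ → (s2, ε, YZ)
All input consumed in state s2 with stack YZ.

YZ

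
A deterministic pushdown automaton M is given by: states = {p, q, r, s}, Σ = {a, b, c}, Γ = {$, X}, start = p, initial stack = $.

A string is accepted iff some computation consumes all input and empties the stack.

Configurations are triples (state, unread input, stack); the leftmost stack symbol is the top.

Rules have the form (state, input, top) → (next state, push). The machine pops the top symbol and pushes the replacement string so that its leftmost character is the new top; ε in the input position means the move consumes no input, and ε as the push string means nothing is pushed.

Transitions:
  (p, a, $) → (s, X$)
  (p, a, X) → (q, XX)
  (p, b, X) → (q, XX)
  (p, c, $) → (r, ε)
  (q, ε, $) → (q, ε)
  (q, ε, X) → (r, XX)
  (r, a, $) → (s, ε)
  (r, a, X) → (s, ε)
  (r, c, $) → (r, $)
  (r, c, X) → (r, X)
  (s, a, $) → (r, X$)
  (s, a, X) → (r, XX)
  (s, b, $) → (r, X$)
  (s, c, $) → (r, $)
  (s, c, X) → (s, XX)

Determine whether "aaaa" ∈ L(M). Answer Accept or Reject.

(p, aaaa, $)
  read a, top $: go to s, push X$ → (s, aaa, X$)
  read a, top X: go to r, push XX → (r, aa, XX$)
  read a, top X: go to s, push ε → (s, a, X$)
  read a, top X: go to r, push XX → (r, ε, XX$)
All input consumed; stack is XX$, not empty, and no further ε-move applies.

Reject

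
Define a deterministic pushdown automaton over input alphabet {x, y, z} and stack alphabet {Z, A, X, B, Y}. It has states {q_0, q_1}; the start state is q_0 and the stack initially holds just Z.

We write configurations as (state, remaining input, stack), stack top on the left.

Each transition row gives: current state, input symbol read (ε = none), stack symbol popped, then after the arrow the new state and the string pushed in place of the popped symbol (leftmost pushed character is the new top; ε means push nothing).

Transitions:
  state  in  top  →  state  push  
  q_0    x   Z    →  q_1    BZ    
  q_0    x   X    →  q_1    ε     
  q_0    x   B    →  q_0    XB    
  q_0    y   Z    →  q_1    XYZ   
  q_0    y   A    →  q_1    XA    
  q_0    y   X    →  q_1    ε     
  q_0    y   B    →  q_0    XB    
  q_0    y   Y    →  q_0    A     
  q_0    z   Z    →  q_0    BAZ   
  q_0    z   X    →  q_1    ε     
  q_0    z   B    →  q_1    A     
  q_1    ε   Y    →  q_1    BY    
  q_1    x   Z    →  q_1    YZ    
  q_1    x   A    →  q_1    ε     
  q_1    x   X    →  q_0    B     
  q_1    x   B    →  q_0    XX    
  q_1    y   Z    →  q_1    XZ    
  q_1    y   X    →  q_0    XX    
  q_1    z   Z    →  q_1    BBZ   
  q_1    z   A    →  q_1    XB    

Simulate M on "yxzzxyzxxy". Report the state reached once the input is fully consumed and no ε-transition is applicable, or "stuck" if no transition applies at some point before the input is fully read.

(q_0, yxzzxyzxxy, Z)
  read y, top Z: go to q_1, push XYZ → (q_1, xzzxyzxxy, XYZ)
  read x, top X: go to q_0, push B → (q_0, zzxyzxxy, BYZ)
  read z, top B: go to q_1, push A → (q_1, zxyzxxy, AYZ)
  read z, top A: go to q_1, push XB → (q_1, xyzxxy, XBYZ)
  read x, top X: go to q_0, push B → (q_0, yzxxy, BBYZ)
  read y, top B: go to q_0, push XB → (q_0, zxxy, XBBYZ)
  read z, top X: go to q_1, push ε → (q_1, xxy, BBYZ)
  read x, top B: go to q_0, push XX → (q_0, xy, XXBYZ)
  read x, top X: go to q_1, push ε → (q_1, y, XBYZ)
  read y, top X: go to q_0, push XX → (q_0, ε, XXBYZ)
All input consumed; M is in state q_0.

q_0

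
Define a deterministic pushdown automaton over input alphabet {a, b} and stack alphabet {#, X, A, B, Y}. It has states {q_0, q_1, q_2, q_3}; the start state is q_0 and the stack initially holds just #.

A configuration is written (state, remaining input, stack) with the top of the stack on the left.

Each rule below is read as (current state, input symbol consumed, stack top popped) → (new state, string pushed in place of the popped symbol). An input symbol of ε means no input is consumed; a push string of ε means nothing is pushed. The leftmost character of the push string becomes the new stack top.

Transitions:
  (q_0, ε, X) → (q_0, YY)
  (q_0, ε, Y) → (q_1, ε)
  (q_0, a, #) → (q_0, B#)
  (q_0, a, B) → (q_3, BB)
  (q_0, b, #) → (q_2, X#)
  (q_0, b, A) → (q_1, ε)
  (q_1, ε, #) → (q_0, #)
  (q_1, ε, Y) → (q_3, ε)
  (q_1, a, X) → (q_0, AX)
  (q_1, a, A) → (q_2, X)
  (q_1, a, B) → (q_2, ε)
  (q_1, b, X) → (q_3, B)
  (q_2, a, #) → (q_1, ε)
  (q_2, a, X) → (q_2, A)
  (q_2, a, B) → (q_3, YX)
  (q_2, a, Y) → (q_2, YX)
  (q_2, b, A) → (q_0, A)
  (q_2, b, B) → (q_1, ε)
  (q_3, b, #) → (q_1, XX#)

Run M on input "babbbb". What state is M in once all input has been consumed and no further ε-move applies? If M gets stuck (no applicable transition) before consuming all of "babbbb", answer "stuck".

(q_0, babbbb, #)
  read b, top #: go to q_2, push X# → (q_2, abbbb, X#)
  read a, top X: go to q_2, push A → (q_2, bbbb, A#)
  read b, top A: go to q_0, push A → (q_0, bbb, A#)
  read b, top A: go to q_1, push ε → (q_1, bb, #)
  ε-move, top #: go to q_0, push # → (q_0, bb, #)
  read b, top #: go to q_2, push X# → (q_2, b, X#)
No transition for (q_2, b, top X); M blocks with input b remaining.

stuck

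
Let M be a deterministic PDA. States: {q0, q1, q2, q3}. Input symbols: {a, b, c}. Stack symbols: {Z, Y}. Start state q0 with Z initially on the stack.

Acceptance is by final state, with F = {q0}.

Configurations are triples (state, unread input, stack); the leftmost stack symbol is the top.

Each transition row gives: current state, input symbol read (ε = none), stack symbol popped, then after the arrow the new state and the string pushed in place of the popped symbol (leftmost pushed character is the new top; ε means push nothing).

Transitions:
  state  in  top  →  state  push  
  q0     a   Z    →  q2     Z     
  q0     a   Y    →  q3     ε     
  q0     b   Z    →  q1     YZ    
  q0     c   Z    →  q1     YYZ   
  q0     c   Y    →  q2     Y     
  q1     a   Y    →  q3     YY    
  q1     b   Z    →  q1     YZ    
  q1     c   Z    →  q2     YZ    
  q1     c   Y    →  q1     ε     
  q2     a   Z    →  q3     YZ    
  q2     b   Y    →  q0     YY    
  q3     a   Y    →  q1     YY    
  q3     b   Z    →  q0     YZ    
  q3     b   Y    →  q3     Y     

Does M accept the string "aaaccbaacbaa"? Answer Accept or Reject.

Reject

(q0, aaaccbaacbaa, Z)
  read a, top Z: go to q2, push Z → (q2, aaccbaacbaa, Z)
  read a, top Z: go to q3, push YZ → (q3, accbaacbaa, YZ)
  read a, top Y: go to q1, push YY → (q1, ccbaacbaa, YYZ)
  read c, top Y: go to q1, push ε → (q1, cbaacbaa, YZ)
  read c, top Y: go to q1, push ε → (q1, baacbaa, Z)
  read b, top Z: go to q1, push YZ → (q1, aacbaa, YZ)
  read a, top Y: go to q3, push YY → (q3, acbaa, YYZ)
  read a, top Y: go to q1, push YY → (q1, cbaa, YYYZ)
  read c, top Y: go to q1, push ε → (q1, baa, YYZ)
No transition applies at (q1, baa, YYZ); input not fully consumed.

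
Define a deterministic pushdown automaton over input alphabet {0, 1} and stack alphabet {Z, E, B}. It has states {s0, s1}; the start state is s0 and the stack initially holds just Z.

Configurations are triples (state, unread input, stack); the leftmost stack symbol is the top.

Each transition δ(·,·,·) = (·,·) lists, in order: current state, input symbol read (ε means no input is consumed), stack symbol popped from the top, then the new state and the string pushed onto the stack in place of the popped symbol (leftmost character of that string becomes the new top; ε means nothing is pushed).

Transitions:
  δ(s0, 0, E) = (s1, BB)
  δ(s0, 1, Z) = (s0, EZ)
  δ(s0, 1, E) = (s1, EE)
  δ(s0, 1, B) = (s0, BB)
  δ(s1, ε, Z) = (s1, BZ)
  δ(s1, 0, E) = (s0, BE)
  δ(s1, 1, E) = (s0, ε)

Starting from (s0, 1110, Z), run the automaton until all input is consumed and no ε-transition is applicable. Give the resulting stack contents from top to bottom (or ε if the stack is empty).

(s0, 1110, Z) ⊢ (s0, 110, EZ) ⊢ (s1, 10, EEZ) ⊢ (s0, 0, EZ) ⊢ (s1, ε, BBZ)
All input consumed in state s1 with stack BBZ.

BBZ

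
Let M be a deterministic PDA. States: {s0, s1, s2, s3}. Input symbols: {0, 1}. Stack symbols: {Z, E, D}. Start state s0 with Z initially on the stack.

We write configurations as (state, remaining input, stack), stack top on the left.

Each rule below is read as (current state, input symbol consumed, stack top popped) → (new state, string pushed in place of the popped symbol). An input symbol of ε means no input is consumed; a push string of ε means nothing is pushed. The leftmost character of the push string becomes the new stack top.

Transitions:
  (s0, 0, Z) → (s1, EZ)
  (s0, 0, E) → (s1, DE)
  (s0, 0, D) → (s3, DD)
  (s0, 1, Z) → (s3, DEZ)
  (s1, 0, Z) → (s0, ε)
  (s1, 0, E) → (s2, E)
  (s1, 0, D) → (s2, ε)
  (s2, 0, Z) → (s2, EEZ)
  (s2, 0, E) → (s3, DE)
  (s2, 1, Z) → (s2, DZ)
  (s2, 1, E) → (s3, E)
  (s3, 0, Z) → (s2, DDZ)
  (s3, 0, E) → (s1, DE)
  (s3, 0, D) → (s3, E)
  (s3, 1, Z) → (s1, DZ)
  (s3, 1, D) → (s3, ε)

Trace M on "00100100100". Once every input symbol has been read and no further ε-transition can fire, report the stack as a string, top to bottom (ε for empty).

EZ

(s0, 00100100100, Z)
  read 0, top Z: go to s1, push EZ → (s1, 0100100100, EZ)
  read 0, top E: go to s2, push E → (s2, 100100100, EZ)
  read 1, top E: go to s3, push E → (s3, 00100100, EZ)
  read 0, top E: go to s1, push DE → (s1, 0100100, DEZ)
  read 0, top D: go to s2, push ε → (s2, 100100, EZ)
  read 1, top E: go to s3, push E → (s3, 00100, EZ)
  read 0, top E: go to s1, push DE → (s1, 0100, DEZ)
  read 0, top D: go to s2, push ε → (s2, 100, EZ)
  read 1, top E: go to s3, push E → (s3, 00, EZ)
  read 0, top E: go to s1, push DE → (s1, 0, DEZ)
  read 0, top D: go to s2, push ε → (s2, ε, EZ)
All input consumed in state s2 with stack EZ.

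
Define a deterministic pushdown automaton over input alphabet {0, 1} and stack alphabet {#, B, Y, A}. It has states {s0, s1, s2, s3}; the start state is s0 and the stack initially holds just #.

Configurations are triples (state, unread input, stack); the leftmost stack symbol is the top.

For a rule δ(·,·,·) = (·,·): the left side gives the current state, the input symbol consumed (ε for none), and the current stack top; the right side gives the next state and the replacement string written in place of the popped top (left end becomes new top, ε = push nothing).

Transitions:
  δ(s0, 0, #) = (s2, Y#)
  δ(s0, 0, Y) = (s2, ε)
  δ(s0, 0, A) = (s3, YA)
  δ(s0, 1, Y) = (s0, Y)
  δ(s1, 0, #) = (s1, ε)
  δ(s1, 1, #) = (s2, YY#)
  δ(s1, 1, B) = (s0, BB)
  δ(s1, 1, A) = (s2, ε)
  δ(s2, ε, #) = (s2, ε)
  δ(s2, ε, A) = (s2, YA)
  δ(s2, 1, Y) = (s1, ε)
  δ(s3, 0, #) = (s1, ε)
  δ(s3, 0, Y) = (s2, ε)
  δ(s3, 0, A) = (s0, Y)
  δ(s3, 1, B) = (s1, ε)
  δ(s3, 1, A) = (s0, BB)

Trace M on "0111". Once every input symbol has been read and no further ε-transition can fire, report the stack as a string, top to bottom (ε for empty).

(s0, 0111, #)
  read 0, top #: go to s2, push Y# → (s2, 111, Y#)
  read 1, top Y: go to s1, push ε → (s1, 11, #)
  read 1, top #: go to s2, push YY# → (s2, 1, YY#)
  read 1, top Y: go to s1, push ε → (s1, ε, Y#)
All input consumed in state s1 with stack Y#.

Y#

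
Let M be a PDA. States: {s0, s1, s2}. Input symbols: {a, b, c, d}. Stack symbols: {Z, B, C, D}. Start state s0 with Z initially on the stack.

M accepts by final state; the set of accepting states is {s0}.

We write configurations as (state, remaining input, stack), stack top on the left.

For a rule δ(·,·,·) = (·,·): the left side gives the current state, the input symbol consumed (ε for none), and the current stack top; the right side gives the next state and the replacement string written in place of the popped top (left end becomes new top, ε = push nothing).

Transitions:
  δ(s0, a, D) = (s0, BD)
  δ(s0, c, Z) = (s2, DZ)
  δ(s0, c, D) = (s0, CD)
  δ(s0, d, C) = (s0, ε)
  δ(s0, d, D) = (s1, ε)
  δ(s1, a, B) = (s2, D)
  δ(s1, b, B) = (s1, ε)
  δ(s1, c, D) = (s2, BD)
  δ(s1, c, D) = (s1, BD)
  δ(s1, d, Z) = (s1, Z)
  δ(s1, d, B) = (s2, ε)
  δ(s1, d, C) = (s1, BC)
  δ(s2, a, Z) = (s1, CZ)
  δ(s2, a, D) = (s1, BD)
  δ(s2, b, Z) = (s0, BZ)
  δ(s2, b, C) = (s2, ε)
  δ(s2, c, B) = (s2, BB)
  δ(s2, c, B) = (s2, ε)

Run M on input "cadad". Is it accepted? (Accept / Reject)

Reject

No computation consumes all input and reaches a final state.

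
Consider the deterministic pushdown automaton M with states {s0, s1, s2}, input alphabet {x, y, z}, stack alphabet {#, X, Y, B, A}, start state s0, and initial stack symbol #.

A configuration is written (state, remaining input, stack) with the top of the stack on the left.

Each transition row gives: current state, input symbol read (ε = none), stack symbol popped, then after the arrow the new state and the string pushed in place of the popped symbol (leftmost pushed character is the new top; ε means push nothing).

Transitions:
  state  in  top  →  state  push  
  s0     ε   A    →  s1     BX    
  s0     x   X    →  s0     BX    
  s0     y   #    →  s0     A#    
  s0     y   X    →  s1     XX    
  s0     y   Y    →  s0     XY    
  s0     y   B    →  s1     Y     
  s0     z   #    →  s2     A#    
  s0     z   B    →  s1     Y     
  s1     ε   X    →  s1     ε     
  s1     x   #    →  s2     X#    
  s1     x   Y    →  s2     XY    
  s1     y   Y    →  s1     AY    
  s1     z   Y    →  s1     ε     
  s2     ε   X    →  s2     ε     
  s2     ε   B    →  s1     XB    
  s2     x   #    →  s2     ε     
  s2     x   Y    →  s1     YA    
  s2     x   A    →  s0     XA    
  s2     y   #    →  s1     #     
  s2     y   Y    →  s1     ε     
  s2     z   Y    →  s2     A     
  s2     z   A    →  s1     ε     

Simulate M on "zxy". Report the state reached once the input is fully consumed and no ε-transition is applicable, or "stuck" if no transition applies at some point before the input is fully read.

(s0, zxy, #) ⊢ (s2, xy, A#) ⊢ (s0, y, XA#) ⊢ (s1, ε, XXA#) ⊢ (s1, ε, XA#) ⊢ (s1, ε, A#)
All input consumed; M is in state s1.

s1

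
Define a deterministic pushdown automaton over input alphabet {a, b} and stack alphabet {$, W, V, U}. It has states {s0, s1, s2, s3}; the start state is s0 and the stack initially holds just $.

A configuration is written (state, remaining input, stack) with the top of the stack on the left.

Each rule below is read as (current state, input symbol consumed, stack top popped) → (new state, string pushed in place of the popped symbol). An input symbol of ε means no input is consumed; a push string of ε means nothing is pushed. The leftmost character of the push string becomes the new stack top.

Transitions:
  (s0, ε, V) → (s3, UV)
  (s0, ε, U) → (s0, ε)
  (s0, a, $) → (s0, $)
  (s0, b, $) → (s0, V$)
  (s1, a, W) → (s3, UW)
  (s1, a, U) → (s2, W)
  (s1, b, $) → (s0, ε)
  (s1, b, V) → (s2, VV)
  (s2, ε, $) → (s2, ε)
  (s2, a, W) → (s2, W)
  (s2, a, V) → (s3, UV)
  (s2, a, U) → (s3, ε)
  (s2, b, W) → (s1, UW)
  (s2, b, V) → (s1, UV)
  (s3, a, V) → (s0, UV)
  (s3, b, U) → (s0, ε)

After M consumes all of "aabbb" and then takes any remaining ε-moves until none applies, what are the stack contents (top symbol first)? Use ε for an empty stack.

(s0, aabbb, $)
  read a, top $: go to s0, push $ → (s0, abbb, $)
  read a, top $: go to s0, push $ → (s0, bbb, $)
  read b, top $: go to s0, push V$ → (s0, bb, V$)
  ε-move, top V: go to s3, push UV → (s3, bb, UV$)
  read b, top U: go to s0, push ε → (s0, b, V$)
  ε-move, top V: go to s3, push UV → (s3, b, UV$)
  read b, top U: go to s0, push ε → (s0, ε, V$)
  ε-move, top V: go to s3, push UV → (s3, ε, UV$)
All input consumed in state s3 with stack UV$.

UV$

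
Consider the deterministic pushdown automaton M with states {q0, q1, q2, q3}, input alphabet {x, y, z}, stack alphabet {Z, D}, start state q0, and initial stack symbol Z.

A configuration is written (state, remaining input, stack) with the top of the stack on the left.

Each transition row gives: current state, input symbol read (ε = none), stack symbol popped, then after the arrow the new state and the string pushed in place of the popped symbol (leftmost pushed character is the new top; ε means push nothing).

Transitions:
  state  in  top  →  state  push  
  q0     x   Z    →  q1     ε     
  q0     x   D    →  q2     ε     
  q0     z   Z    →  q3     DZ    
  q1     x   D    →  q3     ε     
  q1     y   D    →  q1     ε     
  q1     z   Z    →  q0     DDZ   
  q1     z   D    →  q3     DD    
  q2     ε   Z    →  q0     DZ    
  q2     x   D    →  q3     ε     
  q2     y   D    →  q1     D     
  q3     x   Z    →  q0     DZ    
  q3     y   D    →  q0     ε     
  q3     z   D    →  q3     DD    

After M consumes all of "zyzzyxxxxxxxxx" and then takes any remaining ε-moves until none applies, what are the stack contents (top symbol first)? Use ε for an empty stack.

DZ

(q0, zyzzyxxxxxxxxx, Z)
  read z, top Z: go to q3, push DZ → (q3, yzzyxxxxxxxxx, DZ)
  read y, top D: go to q0, push ε → (q0, zzyxxxxxxxxx, Z)
  read z, top Z: go to q3, push DZ → (q3, zyxxxxxxxxx, DZ)
  read z, top D: go to q3, push DD → (q3, yxxxxxxxxx, DDZ)
  read y, top D: go to q0, push ε → (q0, xxxxxxxxx, DZ)
  read x, top D: go to q2, push ε → (q2, xxxxxxxx, Z)
  ε-move, top Z: go to q0, push DZ → (q0, xxxxxxxx, DZ)
  read x, top D: go to q2, push ε → (q2, xxxxxxx, Z)
  ε-move, top Z: go to q0, push DZ → (q0, xxxxxxx, DZ)
  read x, top D: go to q2, push ε → (q2, xxxxxx, Z)
  ε-move, top Z: go to q0, push DZ → (q0, xxxxxx, DZ)
  read x, top D: go to q2, push ε → (q2, xxxxx, Z)
  ε-move, top Z: go to q0, push DZ → (q0, xxxxx, DZ)
  read x, top D: go to q2, push ε → (q2, xxxx, Z)
  ε-move, top Z: go to q0, push DZ → (q0, xxxx, DZ)
  read x, top D: go to q2, push ε → (q2, xxx, Z)
  ε-move, top Z: go to q0, push DZ → (q0, xxx, DZ)
  read x, top D: go to q2, push ε → (q2, xx, Z)
  ε-move, top Z: go to q0, push DZ → (q0, xx, DZ)
  read x, top D: go to q2, push ε → (q2, x, Z)
  ε-move, top Z: go to q0, push DZ → (q0, x, DZ)
  read x, top D: go to q2, push ε → (q2, ε, Z)
  ε-move, top Z: go to q0, push DZ → (q0, ε, DZ)
All input consumed in state q0 with stack DZ.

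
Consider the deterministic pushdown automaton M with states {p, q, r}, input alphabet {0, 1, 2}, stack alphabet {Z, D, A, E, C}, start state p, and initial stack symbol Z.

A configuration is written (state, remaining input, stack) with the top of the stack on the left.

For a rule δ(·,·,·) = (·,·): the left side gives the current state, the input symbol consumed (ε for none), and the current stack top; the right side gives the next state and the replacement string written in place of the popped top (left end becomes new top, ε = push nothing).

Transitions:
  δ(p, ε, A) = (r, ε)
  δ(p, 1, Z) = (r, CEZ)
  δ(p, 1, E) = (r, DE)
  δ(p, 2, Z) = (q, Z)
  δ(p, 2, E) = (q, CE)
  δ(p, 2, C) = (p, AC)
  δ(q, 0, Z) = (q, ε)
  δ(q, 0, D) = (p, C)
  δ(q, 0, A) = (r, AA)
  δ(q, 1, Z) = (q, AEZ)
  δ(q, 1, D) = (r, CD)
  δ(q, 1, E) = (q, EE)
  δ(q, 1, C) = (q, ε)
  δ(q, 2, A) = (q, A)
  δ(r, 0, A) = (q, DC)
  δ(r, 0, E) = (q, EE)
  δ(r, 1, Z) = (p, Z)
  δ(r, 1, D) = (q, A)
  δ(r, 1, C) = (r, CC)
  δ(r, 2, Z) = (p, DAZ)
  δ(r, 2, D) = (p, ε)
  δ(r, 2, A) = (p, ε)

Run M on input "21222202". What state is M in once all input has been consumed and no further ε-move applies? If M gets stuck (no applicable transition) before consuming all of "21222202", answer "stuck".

r

(p, 21222202, Z)
  read 2, top Z: go to q, push Z → (q, 1222202, Z)
  read 1, top Z: go to q, push AEZ → (q, 222202, AEZ)
  read 2, top A: go to q, push A → (q, 22202, AEZ)
  read 2, top A: go to q, push A → (q, 2202, AEZ)
  read 2, top A: go to q, push A → (q, 202, AEZ)
  read 2, top A: go to q, push A → (q, 02, AEZ)
  read 0, top A: go to r, push AA → (r, 2, AAEZ)
  read 2, top A: go to p, push ε → (p, ε, AEZ)
  ε-move, top A: go to r, push ε → (r, ε, EZ)
All input consumed; M is in state r.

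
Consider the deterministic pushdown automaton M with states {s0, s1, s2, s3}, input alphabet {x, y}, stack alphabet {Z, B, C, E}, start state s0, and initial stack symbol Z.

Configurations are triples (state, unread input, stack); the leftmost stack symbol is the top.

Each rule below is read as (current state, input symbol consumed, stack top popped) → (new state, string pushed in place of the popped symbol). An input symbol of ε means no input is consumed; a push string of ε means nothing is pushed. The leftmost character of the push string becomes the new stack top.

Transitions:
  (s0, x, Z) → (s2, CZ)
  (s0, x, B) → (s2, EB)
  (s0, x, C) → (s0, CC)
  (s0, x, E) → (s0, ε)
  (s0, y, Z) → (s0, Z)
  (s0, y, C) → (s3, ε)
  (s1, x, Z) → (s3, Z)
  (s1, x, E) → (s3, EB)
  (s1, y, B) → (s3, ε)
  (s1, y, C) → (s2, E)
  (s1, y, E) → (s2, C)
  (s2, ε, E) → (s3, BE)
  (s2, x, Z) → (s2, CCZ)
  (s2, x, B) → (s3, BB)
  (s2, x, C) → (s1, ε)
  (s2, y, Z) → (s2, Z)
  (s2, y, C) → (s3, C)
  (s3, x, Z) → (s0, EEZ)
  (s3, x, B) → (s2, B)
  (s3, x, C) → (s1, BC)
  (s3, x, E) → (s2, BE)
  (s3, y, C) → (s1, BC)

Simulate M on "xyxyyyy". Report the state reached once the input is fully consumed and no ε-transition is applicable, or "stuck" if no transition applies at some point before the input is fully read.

(s0, xyxyyyy, Z)
  read x, top Z: go to s2, push CZ → (s2, yxyyyy, CZ)
  read y, top C: go to s3, push C → (s3, xyyyy, CZ)
  read x, top C: go to s1, push BC → (s1, yyyy, BCZ)
  read y, top B: go to s3, push ε → (s3, yyy, CZ)
  read y, top C: go to s1, push BC → (s1, yy, BCZ)
  read y, top B: go to s3, push ε → (s3, y, CZ)
  read y, top C: go to s1, push BC → (s1, ε, BCZ)
All input consumed; M is in state s1.

s1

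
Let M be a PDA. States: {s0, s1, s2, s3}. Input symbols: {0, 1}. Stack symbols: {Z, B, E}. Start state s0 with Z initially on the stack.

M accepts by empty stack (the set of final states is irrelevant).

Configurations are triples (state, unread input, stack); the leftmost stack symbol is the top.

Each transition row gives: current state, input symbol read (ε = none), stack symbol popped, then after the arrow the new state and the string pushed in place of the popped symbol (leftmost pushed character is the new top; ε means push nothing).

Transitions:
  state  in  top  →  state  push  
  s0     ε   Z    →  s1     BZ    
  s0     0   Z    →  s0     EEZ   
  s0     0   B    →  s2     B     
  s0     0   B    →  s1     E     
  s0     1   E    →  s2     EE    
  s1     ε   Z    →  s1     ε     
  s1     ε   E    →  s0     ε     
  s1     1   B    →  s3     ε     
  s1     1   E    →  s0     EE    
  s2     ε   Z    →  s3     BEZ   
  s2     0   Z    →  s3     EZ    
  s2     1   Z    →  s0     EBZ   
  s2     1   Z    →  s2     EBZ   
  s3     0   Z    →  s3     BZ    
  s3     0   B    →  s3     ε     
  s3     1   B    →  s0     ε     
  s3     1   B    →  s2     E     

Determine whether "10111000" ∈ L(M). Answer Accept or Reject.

Reject

No computation consumes all input and empties the stack.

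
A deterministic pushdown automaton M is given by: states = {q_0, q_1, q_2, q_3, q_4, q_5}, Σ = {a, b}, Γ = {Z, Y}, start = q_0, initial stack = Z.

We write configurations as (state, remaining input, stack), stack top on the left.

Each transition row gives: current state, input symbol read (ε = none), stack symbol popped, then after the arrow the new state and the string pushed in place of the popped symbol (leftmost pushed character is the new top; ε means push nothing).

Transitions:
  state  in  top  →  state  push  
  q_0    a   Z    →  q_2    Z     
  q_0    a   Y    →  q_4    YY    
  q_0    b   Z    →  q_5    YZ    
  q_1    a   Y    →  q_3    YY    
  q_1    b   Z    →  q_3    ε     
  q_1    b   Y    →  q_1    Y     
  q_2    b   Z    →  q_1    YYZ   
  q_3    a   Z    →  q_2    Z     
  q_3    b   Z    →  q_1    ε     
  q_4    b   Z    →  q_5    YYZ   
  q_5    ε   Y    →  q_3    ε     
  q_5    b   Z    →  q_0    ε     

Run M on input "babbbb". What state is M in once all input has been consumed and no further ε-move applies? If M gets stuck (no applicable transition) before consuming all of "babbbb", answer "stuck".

(q_0, babbbb, Z)
  read b, top Z: go to q_5, push YZ → (q_5, abbbb, YZ)
  ε-move, top Y: go to q_3, push ε → (q_3, abbbb, Z)
  read a, top Z: go to q_2, push Z → (q_2, bbbb, Z)
  read b, top Z: go to q_1, push YYZ → (q_1, bbb, YYZ)
  read b, top Y: go to q_1, push Y → (q_1, bb, YYZ)
  read b, top Y: go to q_1, push Y → (q_1, b, YYZ)
  read b, top Y: go to q_1, push Y → (q_1, ε, YYZ)
All input consumed; M is in state q_1.

q_1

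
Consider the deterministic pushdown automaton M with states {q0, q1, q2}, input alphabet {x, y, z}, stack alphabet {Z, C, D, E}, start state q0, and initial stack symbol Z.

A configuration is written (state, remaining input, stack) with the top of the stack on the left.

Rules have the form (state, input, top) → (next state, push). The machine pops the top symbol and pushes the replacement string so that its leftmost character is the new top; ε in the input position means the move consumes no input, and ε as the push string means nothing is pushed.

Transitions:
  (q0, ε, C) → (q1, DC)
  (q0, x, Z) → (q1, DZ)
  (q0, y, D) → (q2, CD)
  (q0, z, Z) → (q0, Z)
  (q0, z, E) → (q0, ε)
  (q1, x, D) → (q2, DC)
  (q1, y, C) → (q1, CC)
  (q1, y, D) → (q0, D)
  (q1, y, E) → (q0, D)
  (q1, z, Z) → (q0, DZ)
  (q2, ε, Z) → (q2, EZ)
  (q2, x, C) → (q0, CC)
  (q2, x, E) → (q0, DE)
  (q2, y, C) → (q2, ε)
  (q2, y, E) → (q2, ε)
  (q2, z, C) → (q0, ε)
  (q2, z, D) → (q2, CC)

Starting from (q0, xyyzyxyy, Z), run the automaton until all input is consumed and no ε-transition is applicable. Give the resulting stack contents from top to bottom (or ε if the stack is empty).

CDCCDZ

(q0, xyyzyxyy, Z)
  read x, top Z: go to q1, push DZ → (q1, yyzyxyy, DZ)
  read y, top D: go to q0, push D → (q0, yzyxyy, DZ)
  read y, top D: go to q2, push CD → (q2, zyxyy, CDZ)
  read z, top C: go to q0, push ε → (q0, yxyy, DZ)
  read y, top D: go to q2, push CD → (q2, xyy, CDZ)
  read x, top C: go to q0, push CC → (q0, yy, CCDZ)
  ε-move, top C: go to q1, push DC → (q1, yy, DCCDZ)
  read y, top D: go to q0, push D → (q0, y, DCCDZ)
  read y, top D: go to q2, push CD → (q2, ε, CDCCDZ)
All input consumed in state q2 with stack CDCCDZ.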